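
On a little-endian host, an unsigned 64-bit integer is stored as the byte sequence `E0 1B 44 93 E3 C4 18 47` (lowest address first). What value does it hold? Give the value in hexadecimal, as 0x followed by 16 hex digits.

Little-endian stores the least-significant byte at the lowest address.
Reassemble most-significant byte first: 47 18 C4 E3 93 44 1B E0 → 0x4718C4E393441BE0.

0x4718C4E393441BE0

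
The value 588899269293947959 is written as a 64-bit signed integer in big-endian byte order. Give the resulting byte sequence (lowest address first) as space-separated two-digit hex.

588899269293947959 in hexadecimal, padded to 64 bits, is 0x082C30C3EAC0BC37.
Split into bytes (most-significant first): 08 2C 30 C3 EA C0 BC 37.
Big-endian: lowest address holds the most-significant byte.
So the memory order matches the most-significant-first order: 08 2C 30 C3 EA C0 BC 37.

08 2C 30 C3 EA C0 BC 37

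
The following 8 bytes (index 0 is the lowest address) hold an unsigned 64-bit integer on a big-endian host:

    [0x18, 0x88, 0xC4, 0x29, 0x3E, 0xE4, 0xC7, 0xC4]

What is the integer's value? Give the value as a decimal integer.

1767878535170803652

In big-endian order the high byte comes first in memory.
The bytes are already most-significant first: 0x1888C4293EE4C7C4.
0x1888C4293EE4C7C4 = 1767878535170803652.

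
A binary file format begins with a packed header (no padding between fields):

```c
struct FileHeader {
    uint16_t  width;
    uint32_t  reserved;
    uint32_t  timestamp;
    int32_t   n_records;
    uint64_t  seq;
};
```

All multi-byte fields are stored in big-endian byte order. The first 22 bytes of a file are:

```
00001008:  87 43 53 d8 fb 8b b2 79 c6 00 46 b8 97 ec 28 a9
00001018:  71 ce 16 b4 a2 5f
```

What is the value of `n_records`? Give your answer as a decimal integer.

1186502636

`n_records` follows `width` (2 B), `reserved` (4 B), `timestamp` (4 B), so it starts at offset 2 + 4 + 4 = 10 and occupies 4 bytes.
Bytes at offsets 10..13: 46 B8 97 EC.
Big-endian: lowest address holds the most-significant byte.
The bytes are already most-significant first: 0x46B897EC.
0x46B897EC = 1186502636.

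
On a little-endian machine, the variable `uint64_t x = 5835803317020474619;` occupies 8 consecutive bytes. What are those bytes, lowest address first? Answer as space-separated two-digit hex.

5835803317020474619 in hexadecimal, padded to 64 bits, is 0x50FCF0328A0D3CFB.
Split into bytes (most-significant first): 50 FC F0 32 8A 0D 3C FB.
In little-endian order the low byte comes first in memory.
So at ascending addresses the bytes are FB 3C 0D 8A 32 F0 FC 50.

FB 3C 0D 8A 32 F0 FC 50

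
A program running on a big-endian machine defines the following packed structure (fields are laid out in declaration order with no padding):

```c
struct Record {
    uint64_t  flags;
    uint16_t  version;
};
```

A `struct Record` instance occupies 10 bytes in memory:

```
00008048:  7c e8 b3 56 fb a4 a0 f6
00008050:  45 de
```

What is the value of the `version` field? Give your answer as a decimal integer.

`version` follows `flags` (8 bytes), so it starts at byte offset 8 and occupies 2 bytes.
Bytes at offsets 8..9: 45 DE.
Big-endian: lowest address holds the most-significant byte.
The bytes are already most-significant first: 0x45DE.
0x45DE = 17886.

17886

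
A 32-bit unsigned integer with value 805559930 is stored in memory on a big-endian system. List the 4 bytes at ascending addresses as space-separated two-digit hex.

805559930 in hexadecimal, padded to 32 bits, is 0x3003DE7A.
Split into bytes (most-significant first): 30 03 DE 7A.
In big-endian order the high byte comes first in memory.
So the memory order matches the most-significant-first order: 30 03 DE 7A.

30 03 DE 7A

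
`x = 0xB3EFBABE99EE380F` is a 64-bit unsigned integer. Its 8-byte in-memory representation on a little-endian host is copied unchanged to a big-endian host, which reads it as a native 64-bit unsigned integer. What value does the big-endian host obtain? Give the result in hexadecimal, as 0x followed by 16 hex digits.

0x0F38EE99BEBAEFB3

Stored little-endian, the bytes at ascending addresses are 0F 38 EE 99 BE BA EF B3.
Read back as big-endian, the last byte is least significant, giving 0x0F38EE99BEBAEFB3.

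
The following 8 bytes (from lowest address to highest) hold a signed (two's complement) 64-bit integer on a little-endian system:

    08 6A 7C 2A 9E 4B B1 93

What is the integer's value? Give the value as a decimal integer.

Little-endian: lowest address holds the least-significant byte.
Reassemble most-significant byte first: 93 B1 4B 9E 2A 7C 6A 08 → 0x93B14B9E2A7C6A08.
Top bit is set, so as a signed 64-bit value this is 0x93B14B9E2A7C6A08 − 2^64 = -7804373536566646264.

-7804373536566646264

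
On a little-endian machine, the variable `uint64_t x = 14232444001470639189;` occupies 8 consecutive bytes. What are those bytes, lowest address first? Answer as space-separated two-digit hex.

14232444001470639189 in hexadecimal, padded to 64 bits, is 0xC583CC69A14BEC55.
Split into bytes (most-significant first): C5 83 CC 69 A1 4B EC 55.
Little-endian stores the least-significant byte at the lowest address.
So at ascending addresses the bytes are 55 EC 4B A1 69 CC 83 C5.

55 EC 4B A1 69 CC 83 C5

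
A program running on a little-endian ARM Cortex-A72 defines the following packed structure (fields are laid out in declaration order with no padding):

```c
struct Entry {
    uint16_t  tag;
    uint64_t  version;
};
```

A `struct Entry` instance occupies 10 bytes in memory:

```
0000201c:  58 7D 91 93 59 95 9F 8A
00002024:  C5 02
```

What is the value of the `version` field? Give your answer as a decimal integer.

`version` follows `tag` (2 bytes), so it starts at byte offset 2 and occupies 8 bytes.
Bytes at offsets 2..9: 91 93 59 95 9F 8A C5 02.
In little-endian order the low byte comes first in memory.
Reassemble most-significant byte first: 02 C5 8A 9F 95 59 93 91 → 0x02C58A9F95599391.
0x02C58A9F95599391 = 199718176497963921.

199718176497963921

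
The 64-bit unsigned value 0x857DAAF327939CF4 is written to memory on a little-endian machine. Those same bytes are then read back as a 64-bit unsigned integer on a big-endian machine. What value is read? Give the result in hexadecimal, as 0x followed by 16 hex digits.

Stored little-endian, the bytes at ascending addresses are F4 9C 93 27 F3 AA 7D 85.
Read back as big-endian, the last byte is least significant, giving 0xF49C9327F3AA7D85.

0xF49C9327F3AA7D85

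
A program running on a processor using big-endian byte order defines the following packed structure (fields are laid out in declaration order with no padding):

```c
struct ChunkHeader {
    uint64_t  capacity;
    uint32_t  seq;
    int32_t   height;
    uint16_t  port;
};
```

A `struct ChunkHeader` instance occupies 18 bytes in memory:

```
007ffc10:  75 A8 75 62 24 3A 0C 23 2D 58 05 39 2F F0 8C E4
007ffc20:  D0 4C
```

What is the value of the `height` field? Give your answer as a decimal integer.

`height` follows `capacity` (8 B), `seq` (4 B), so it starts at offset 8 + 4 = 12 and occupies 4 bytes.
Bytes at offsets 12..15: 2F F0 8C E4.
Big-endian stores the most-significant byte at the lowest address.
The bytes are already most-significant first: 0x2FF08CE4.
0x2FF08CE4 = 804293860.

804293860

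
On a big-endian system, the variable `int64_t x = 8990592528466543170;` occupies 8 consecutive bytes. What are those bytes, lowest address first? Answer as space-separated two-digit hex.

7C C5 00 45 3B 87 82 42

8990592528466543170 in hexadecimal, padded to 64 bits, is 0x7CC500453B878242.
Split into bytes (most-significant first): 7C C5 00 45 3B 87 82 42.
Big-endian stores the most-significant byte at the lowest address.
So the memory order matches the most-significant-first order: 7C C5 00 45 3B 87 82 42.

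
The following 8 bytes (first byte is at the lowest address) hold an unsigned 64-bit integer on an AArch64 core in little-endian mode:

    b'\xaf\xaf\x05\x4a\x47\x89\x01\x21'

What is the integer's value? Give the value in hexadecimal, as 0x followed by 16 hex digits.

0x210189474A05AFAF

In little-endian order the low byte comes first in memory.
Reassemble most-significant byte first: 21 01 89 47 4A 05 AF AF → 0x210189474A05AFAF.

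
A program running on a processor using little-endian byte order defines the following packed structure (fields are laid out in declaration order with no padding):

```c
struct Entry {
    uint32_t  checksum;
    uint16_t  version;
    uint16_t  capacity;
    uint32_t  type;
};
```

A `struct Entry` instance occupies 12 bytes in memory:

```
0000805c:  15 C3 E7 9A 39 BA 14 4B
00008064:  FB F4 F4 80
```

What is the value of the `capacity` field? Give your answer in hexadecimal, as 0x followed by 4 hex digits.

`capacity` follows `checksum` (4 B), `version` (2 B), so it starts at offset 4 + 2 = 6 and occupies 2 bytes.
Bytes at offsets 6..7: 14 4B.
In little-endian order the low byte comes first in memory.
Reassemble most-significant byte first: 4B 14 → 0x4B14.

0x4B14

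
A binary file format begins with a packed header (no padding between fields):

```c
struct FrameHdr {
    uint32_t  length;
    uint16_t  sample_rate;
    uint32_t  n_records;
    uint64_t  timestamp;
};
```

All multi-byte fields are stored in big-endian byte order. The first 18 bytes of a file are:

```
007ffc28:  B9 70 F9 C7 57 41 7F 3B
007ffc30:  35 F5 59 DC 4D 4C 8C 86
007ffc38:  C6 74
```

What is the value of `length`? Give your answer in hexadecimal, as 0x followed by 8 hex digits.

0xB970F9C7

`length` is the first field, at byte offset 0, occupying 4 bytes.
Bytes at offsets 0..3: B9 70 F9 C7.
In big-endian order the high byte comes first in memory.
The bytes are already most-significant first: 0xB970F9C7.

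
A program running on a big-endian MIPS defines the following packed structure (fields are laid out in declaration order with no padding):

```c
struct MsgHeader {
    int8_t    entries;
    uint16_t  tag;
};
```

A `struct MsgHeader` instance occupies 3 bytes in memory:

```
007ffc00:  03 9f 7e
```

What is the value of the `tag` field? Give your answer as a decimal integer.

40830

`tag` follows `entries` (1 byte), so it starts at byte offset 1 and occupies 2 bytes.
Bytes at offsets 1..2: 9F 7E.
Big-endian stores the most-significant byte at the lowest address.
The bytes are already most-significant first: 0x9F7E.
0x9F7E = 40830.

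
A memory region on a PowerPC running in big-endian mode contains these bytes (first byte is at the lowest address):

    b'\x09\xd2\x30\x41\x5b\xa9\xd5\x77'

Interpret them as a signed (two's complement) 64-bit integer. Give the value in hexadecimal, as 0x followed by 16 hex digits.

Big-endian: lowest address holds the most-significant byte.
The bytes are already most-significant first: 0x09D230415BA9D577.

0x09D230415BA9D577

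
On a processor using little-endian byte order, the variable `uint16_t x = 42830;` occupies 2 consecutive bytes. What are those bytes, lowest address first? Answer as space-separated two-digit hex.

42830 in hexadecimal, padded to 16 bits, is 0xA74E.
Split into bytes (most-significant first): A7 4E.
Little-endian: lowest address holds the least-significant byte.
So at ascending addresses the bytes are 4E A7.

4E A7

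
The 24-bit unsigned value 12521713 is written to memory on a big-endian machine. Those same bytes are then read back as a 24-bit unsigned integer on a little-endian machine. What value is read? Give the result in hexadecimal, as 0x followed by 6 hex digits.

12521713 in 24-bit hexadecimal is 0xBF10F1.
Stored big-endian, the bytes at ascending addresses are BF 10 F1.
Read back as little-endian, the first byte is least significant, giving 0xF110BF.

0xF110BF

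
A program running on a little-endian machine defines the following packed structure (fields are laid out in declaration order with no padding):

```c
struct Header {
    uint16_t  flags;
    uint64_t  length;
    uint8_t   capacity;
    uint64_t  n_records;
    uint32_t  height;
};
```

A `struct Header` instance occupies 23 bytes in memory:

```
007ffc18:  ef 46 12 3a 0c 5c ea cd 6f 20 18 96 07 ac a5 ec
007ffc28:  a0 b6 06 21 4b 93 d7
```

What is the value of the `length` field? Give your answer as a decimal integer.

`length` follows `flags` (2 bytes), so it starts at byte offset 2 and occupies 8 bytes.
Bytes at offsets 2..9: 12 3A 0C 5C EA CD 6F 20.
Little-endian: lowest address holds the least-significant byte.
Reassemble most-significant byte first: 20 6F CD EA 5C 0C 3A 12 → 0x206FCDEA5C0C3A12.
0x206FCDEA5C0C3A12 = 2337313138078923282.

2337313138078923282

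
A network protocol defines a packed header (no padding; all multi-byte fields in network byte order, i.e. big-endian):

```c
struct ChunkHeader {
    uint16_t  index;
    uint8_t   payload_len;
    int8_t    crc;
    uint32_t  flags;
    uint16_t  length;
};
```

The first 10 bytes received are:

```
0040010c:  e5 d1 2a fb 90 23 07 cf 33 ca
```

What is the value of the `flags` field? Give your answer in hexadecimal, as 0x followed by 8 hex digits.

0x902307CF

`flags` follows `index` (2 B), `payload_len` (1 B), `crc` (1 B), so it starts at offset 2 + 1 + 1 = 4 and occupies 4 bytes.
Bytes at offsets 4..7: 90 23 07 CF.
Big-endian stores the most-significant byte at the lowest address.
The bytes are already most-significant first: 0x902307CF.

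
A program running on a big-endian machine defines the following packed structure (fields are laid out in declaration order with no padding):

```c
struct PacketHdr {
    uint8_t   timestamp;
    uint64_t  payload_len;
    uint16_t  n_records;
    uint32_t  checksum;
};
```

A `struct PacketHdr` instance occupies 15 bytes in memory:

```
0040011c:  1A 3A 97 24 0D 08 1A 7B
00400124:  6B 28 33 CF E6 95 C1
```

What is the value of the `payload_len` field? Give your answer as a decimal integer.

4221882814072257387

`payload_len` follows `timestamp` (1 byte), so it starts at byte offset 1 and occupies 8 bytes.
Bytes at offsets 1..8: 3A 97 24 0D 08 1A 7B 6B.
Big-endian stores the most-significant byte at the lowest address.
The bytes are already most-significant first: 0x3A97240D081A7B6B.
0x3A97240D081A7B6B = 4221882814072257387.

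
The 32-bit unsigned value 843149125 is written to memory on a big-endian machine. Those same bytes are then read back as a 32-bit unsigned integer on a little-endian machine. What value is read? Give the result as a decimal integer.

1164919090

843149125 in 32-bit hexadecimal is 0x32416F45.
Stored big-endian, the bytes at ascending addresses are 32 41 6F 45.
Read back as little-endian, the first byte is least significant, giving 0x456F4132.
0x456F4132 = 1164919090.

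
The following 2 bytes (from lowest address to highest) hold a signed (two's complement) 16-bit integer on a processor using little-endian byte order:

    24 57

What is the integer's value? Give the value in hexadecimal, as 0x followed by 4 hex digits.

Little-endian: lowest address holds the least-significant byte.
Reassemble most-significant byte first: 57 24 → 0x5724.

0x5724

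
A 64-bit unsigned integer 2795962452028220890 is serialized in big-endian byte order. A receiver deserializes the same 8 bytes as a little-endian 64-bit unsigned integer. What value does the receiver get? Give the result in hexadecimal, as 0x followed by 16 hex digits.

2795962452028220890 in 64-bit hexadecimal is 0x26CD41095678E5DA.
Stored big-endian, the bytes at ascending addresses are 26 CD 41 09 56 78 E5 DA.
Read back as little-endian, the first byte is least significant, giving 0xDAE578560941CD26.

0xDAE578560941CD26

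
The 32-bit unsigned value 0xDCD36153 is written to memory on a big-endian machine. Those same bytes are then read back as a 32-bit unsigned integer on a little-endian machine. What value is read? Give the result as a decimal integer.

Stored big-endian, the bytes at ascending addresses are DC D3 61 53.
Read back as little-endian, the first byte is least significant, giving 0x5361D3DC.
0x5361D3DC = 1398920156.

1398920156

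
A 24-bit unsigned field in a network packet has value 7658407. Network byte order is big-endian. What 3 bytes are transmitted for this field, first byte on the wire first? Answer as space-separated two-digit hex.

7658407 in hexadecimal, padded to 24 bits, is 0x74DBA7.
Split into bytes (most-significant first): 74 DB A7.
In big-endian order the high byte comes first in memory.
So the memory order matches the most-significant-first order: 74 DB A7.

74 DB A7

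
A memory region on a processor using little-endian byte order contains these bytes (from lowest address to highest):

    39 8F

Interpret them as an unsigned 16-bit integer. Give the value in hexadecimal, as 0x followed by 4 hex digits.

In little-endian order the low byte comes first in memory.
Reassemble most-significant byte first: 8F 39 → 0x8F39.

0x8F39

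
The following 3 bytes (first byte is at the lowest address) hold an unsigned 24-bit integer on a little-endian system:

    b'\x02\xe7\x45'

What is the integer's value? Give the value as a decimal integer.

4581122

Little-endian: lowest address holds the least-significant byte.
Reassemble most-significant byte first: 45 E7 02 → 0x45E702.
0x45E702 = 4581122.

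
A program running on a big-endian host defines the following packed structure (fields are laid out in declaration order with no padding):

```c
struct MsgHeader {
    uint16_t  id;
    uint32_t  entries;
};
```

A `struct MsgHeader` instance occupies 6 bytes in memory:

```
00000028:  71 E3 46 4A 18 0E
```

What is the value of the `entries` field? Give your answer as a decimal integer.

1179260942

`entries` follows `id` (2 bytes), so it starts at byte offset 2 and occupies 4 bytes.
Bytes at offsets 2..5: 46 4A 18 0E.
In big-endian order the high byte comes first in memory.
The bytes are already most-significant first: 0x464A180E.
0x464A180E = 1179260942.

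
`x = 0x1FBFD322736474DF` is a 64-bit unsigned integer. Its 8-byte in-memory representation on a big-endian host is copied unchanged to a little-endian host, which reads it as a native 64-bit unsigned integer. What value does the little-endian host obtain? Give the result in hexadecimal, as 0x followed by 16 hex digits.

0xDF74647322D3BF1F

Stored big-endian, the bytes at ascending addresses are 1F BF D3 22 73 64 74 DF.
Read back as little-endian, the first byte is least significant, giving 0xDF74647322D3BF1F.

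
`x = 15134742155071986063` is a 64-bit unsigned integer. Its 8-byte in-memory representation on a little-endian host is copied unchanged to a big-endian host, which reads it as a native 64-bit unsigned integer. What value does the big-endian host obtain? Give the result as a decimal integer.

15134742155071986063 in 64-bit hexadecimal is 0xD20967CD8032198F.
Stored little-endian, the bytes at ascending addresses are 8F 19 32 80 CD 67 09 D2.
Read back as big-endian, the last byte is least significant, giving 0x8F193280CD6709D2.
0x8F193280CD6709D2 = 10311328350624745938.

10311328350624745938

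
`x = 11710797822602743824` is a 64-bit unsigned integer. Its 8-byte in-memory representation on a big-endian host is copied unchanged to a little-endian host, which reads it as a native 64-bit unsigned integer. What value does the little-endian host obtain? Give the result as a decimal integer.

1193638329600214434

11710797822602743824 in 64-bit hexadecimal is 0xA2851C92BCA79010.
Stored big-endian, the bytes at ascending addresses are A2 85 1C 92 BC A7 90 10.
Read back as little-endian, the first byte is least significant, giving 0x1090A7BC921C85A2.
0x1090A7BC921C85A2 = 1193638329600214434.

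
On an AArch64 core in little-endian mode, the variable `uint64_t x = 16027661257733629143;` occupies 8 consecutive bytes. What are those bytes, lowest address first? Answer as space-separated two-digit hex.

D7 E4 80 E7 FE B0 6D DE

16027661257733629143 in hexadecimal, padded to 64 bits, is 0xDE6DB0FEE780E4D7.
Split into bytes (most-significant first): DE 6D B0 FE E7 80 E4 D7.
Little-endian: lowest address holds the least-significant byte.
So at ascending addresses the bytes are D7 E4 80 E7 FE B0 6D DE.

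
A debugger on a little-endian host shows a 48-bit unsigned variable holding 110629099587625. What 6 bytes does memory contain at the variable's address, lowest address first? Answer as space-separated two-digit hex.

29 C8 2E D8 9D 64

110629099587625 in hexadecimal, padded to 48 bits, is 0x649DD82EC829.
Split into bytes (most-significant first): 64 9D D8 2E C8 29.
Little-endian: lowest address holds the least-significant byte.
So at ascending addresses the bytes are 29 C8 2E D8 9D 64.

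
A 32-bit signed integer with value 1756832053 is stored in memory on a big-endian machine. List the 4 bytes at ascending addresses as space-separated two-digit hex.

1756832053 in hexadecimal, padded to 32 bits, is 0x68B72135.
Split into bytes (most-significant first): 68 B7 21 35.
In big-endian order the high byte comes first in memory.
So the memory order matches the most-significant-first order: 68 B7 21 35.

68 B7 21 35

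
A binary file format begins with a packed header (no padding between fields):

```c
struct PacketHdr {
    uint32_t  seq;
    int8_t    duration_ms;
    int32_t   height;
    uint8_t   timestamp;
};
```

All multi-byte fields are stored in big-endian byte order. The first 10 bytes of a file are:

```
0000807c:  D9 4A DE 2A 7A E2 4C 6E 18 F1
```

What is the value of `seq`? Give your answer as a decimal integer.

`seq` is the first field, at byte offset 0, occupying 4 bytes.
Bytes at offsets 0..3: D9 4A DE 2A.
Big-endian: lowest address holds the most-significant byte.
The bytes are already most-significant first: 0xD94ADE2A.
0xD94ADE2A = 3645562410.

3645562410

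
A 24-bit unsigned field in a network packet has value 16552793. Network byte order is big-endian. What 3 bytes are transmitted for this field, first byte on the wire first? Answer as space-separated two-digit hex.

FC 93 59

16552793 in hexadecimal, padded to 24 bits, is 0xFC9359.
Split into bytes (most-significant first): FC 93 59.
Big-endian stores the most-significant byte at the lowest address.
So the memory order matches the most-significant-first order: FC 93 59.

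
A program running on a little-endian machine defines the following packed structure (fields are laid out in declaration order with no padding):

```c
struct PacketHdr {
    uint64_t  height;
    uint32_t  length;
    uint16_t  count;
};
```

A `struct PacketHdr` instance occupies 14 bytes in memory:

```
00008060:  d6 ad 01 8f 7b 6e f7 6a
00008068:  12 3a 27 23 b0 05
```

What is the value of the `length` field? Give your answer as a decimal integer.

`length` follows `height` (8 bytes), so it starts at byte offset 8 and occupies 4 bytes.
Bytes at offsets 8..11: 12 3A 27 23.
In little-endian order the low byte comes first in memory.
Reassemble most-significant byte first: 23 27 3A 12 → 0x23273A12.
0x23273A12 = 589773330.

589773330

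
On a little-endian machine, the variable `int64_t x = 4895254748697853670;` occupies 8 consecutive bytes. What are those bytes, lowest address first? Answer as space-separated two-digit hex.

E6 FE 2D FD 41 70 EF 43

4895254748697853670 in hexadecimal, padded to 64 bits, is 0x43EF7041FD2DFEE6.
Split into bytes (most-significant first): 43 EF 70 41 FD 2D FE E6.
Little-endian: lowest address holds the least-significant byte.
So at ascending addresses the bytes are E6 FE 2D FD 41 70 EF 43.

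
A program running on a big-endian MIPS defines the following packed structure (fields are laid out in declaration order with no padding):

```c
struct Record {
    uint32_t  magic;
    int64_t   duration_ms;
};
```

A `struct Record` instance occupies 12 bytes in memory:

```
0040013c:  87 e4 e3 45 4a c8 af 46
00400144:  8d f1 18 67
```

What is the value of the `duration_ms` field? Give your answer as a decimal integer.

`duration_ms` follows `magic` (4 bytes), so it starts at byte offset 4 and occupies 8 bytes.
Bytes at offsets 4..11: 4A C8 AF 46 8D F1 18 67.
Big-endian: lowest address holds the most-significant byte.
The bytes are already most-significant first: 0x4AC8AF468DF11867.
0x4AC8AF468DF11867 = 5388749671712757863.

5388749671712757863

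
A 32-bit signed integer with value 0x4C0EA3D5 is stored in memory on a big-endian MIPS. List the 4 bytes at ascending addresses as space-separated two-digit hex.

Split into bytes (most-significant first): 4C 0E A3 D5.
Big-endian stores the most-significant byte at the lowest address.
So the memory order matches the most-significant-first order: 4C 0E A3 D5.

4C 0E A3 D5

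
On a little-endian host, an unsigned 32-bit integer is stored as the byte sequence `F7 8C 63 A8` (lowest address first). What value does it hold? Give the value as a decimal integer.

2825096439

In little-endian order the low byte comes first in memory.
Reassemble most-significant byte first: A8 63 8C F7 → 0xA8638CF7.
0xA8638CF7 = 2825096439.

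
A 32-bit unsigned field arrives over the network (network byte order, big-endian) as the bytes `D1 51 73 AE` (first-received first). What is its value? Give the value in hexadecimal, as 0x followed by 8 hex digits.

0xD15173AE

In big-endian order the high byte comes first in memory.
The bytes are already most-significant first: 0xD15173AE.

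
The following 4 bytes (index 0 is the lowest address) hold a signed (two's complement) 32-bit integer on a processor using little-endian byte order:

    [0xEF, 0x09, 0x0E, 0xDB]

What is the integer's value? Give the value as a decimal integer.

Little-endian stores the least-significant byte at the lowest address.
Reassemble most-significant byte first: DB 0E 09 EF → 0xDB0E09EF.
Top bit is set, so as a signed 32-bit value this is 0xDB0E09EF − 2^32 = -619836945.

-619836945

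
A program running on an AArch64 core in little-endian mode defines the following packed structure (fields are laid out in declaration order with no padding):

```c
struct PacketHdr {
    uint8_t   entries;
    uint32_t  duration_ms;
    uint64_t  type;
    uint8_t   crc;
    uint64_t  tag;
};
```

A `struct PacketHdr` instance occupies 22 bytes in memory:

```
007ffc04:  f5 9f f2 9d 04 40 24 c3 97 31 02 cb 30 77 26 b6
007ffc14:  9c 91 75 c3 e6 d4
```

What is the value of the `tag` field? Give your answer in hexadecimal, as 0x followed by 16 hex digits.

0xD4E6C375919CB626

`tag` follows `entries` (1 B), `duration_ms` (4 B), `type` (8 B), `crc` (1 B), so it starts at offset 1 + 4 + 8 + 1 = 14 and occupies 8 bytes.
Bytes at offsets 14..21: 26 B6 9C 91 75 C3 E6 D4.
Little-endian: lowest address holds the least-significant byte.
Reassemble most-significant byte first: D4 E6 C3 75 91 9C B6 26 → 0xD4E6C375919CB626.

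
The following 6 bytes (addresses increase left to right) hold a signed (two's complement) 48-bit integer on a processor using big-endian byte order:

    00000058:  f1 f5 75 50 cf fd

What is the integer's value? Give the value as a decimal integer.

-15438439198723

Big-endian: lowest address holds the most-significant byte.
The bytes are already most-significant first: 0xF1F57550CFFD.
Top bit is set, so as a signed 48-bit value this is 0xF1F57550CFFD − 2^48 = -15438439198723.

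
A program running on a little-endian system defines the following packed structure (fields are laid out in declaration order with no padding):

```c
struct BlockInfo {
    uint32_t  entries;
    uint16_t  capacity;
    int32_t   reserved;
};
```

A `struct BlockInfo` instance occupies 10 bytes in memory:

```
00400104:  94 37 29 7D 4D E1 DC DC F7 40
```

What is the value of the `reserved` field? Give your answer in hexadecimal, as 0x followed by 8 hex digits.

0x40F7DCDC

`reserved` follows `entries` (4 B), `capacity` (2 B), so it starts at offset 4 + 2 = 6 and occupies 4 bytes.
Bytes at offsets 6..9: DC DC F7 40.
Little-endian: lowest address holds the least-significant byte.
Reassemble most-significant byte first: 40 F7 DC DC → 0x40F7DCDC.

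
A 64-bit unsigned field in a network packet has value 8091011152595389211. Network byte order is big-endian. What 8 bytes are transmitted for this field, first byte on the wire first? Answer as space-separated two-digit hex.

8091011152595389211 in hexadecimal, padded to 64 bits, is 0x70490BC6782C0B1B.
Split into bytes (most-significant first): 70 49 0B C6 78 2C 0B 1B.
Big-endian stores the most-significant byte at the lowest address.
So the memory order matches the most-significant-first order: 70 49 0B C6 78 2C 0B 1B.

70 49 0B C6 78 2C 0B 1B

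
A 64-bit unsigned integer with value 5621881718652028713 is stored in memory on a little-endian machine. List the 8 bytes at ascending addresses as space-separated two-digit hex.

29 47 84 19 A3 EF 04 4E

5621881718652028713 in hexadecimal, padded to 64 bits, is 0x4E04EFA319844729.
Split into bytes (most-significant first): 4E 04 EF A3 19 84 47 29.
In little-endian order the low byte comes first in memory.
So at ascending addresses the bytes are 29 47 84 19 A3 EF 04 4E.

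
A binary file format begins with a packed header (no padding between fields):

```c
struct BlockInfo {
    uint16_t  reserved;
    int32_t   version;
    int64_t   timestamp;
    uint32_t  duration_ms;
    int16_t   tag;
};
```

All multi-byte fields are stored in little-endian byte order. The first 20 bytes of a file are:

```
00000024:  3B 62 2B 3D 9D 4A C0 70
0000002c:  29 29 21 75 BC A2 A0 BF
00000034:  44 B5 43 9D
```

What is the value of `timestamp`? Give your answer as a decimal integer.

`timestamp` follows `reserved` (2 B), `version` (4 B), so it starts at offset 2 + 4 = 6 and occupies 8 bytes.
Bytes at offsets 6..13: C0 70 29 29 21 75 BC A2.
In little-endian order the low byte comes first in memory.
Reassemble most-significant byte first: A2 BC 75 21 29 29 70 C0 → 0xA2BC7521292970C0.
Top bit is set, so as a signed 64-bit value this is 0xA2BC7521292970C0 − 2^64 = -6720367758658670400.

-6720367758658670400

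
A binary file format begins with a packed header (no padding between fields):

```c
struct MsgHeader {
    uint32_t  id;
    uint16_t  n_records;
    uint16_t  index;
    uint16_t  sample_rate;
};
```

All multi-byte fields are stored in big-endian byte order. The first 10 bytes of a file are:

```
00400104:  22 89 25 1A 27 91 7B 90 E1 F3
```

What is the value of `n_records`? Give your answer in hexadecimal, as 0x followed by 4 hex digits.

0x2791

`n_records` follows `id` (4 bytes), so it starts at byte offset 4 and occupies 2 bytes.
Bytes at offsets 4..5: 27 91.
Big-endian stores the most-significant byte at the lowest address.
The bytes are already most-significant first: 0x2791.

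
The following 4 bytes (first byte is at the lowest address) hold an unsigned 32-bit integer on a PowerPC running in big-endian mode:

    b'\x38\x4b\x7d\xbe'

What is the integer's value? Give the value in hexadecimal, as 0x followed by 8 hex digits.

0x384B7DBE

Big-endian stores the most-significant byte at the lowest address.
The bytes are already most-significant first: 0x384B7DBE.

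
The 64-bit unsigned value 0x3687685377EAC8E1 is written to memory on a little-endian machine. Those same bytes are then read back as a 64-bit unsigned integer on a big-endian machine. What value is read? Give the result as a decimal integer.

Stored little-endian, the bytes at ascending addresses are E1 C8 EA 77 53 68 87 36.
Read back as big-endian, the last byte is least significant, giving 0xE1C8EA7753688736.
0xE1C8EA7753688736 = 16269511452097283894.

16269511452097283894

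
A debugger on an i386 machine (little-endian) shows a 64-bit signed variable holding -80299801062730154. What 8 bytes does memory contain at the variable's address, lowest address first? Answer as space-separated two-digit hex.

Two's complement of -80299801062730154 in 64 bits: 80299801062730154 = 0x011D483E5DE0E9AA; invert → 0xFEE2B7C1A21F1655; add 1 → 0xFEE2B7C1A21F1656.
Split into bytes (most-significant first): FE E2 B7 C1 A2 1F 16 56.
Little-endian stores the least-significant byte at the lowest address.
So at ascending addresses the bytes are 56 16 1F A2 C1 B7 E2 FE.

56 16 1F A2 C1 B7 E2 FE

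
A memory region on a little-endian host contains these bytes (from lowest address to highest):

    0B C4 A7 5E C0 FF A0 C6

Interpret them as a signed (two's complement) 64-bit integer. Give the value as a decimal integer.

-4134023256239258613

In little-endian order the low byte comes first in memory.
Reassemble most-significant byte first: C6 A0 FF C0 5E A7 C4 0B → 0xC6A0FFC05EA7C40B.
Top bit is set, so as a signed 64-bit value this is 0xC6A0FFC05EA7C40B − 2^64 = -4134023256239258613.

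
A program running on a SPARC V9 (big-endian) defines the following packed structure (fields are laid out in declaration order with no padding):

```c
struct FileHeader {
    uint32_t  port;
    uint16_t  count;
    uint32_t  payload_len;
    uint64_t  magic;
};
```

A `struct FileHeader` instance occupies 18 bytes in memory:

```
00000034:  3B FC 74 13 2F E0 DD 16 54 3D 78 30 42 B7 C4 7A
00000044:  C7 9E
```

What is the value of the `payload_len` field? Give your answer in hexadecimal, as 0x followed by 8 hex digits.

0xDD16543D

`payload_len` follows `port` (4 B), `count` (2 B), so it starts at offset 4 + 2 = 6 and occupies 4 bytes.
Bytes at offsets 6..9: DD 16 54 3D.
Big-endian: lowest address holds the most-significant byte.
The bytes are already most-significant first: 0xDD16543D.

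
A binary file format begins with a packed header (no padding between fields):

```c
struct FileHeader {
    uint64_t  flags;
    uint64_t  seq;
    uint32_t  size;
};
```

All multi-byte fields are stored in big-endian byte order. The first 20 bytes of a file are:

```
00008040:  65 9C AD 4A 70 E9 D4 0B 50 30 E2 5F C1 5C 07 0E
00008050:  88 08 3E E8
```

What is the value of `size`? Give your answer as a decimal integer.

`size` follows `flags` (8 B), `seq` (8 B), so it starts at offset 8 + 8 = 16 and occupies 4 bytes.
Bytes at offsets 16..19: 88 08 3E E8.
In big-endian order the high byte comes first in memory.
The bytes are already most-significant first: 0x88083EE8.
0x88083EE8 = 2282241768.

2282241768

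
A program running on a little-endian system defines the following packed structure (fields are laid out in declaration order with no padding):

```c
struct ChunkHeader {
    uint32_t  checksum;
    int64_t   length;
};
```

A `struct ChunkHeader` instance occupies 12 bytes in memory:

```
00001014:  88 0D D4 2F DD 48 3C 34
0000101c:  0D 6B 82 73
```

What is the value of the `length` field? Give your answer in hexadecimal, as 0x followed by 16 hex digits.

0x73826B0D343C48DD

`length` follows `checksum` (4 bytes), so it starts at byte offset 4 and occupies 8 bytes.
Bytes at offsets 4..11: DD 48 3C 34 0D 6B 82 73.
Little-endian stores the least-significant byte at the lowest address.
Reassemble most-significant byte first: 73 82 6B 0D 34 3C 48 DD → 0x73826B0D343C48DD.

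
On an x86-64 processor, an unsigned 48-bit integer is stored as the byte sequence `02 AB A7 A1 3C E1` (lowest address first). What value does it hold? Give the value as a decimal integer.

247650526407426

Little-endian: lowest address holds the least-significant byte.
Reassemble most-significant byte first: E1 3C A1 A7 AB 02 → 0xE13CA1A7AB02.
0xE13CA1A7AB02 = 247650526407426.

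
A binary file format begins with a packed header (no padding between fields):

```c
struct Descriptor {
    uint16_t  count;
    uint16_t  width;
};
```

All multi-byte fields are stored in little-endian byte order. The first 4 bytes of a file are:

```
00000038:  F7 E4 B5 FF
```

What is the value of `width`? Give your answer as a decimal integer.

65461

`width` follows `count` (2 bytes), so it starts at byte offset 2 and occupies 2 bytes.
Bytes at offsets 2..3: B5 FF.
Little-endian: lowest address holds the least-significant byte.
Reassemble most-significant byte first: FF B5 → 0xFFB5.
0xFFB5 = 65461.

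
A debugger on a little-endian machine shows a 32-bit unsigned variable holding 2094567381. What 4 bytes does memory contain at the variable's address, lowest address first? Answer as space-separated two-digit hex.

2094567381 in hexadecimal, padded to 32 bits, is 0x7CD88FD5.
Split into bytes (most-significant first): 7C D8 8F D5.
Little-endian: lowest address holds the least-significant byte.
So at ascending addresses the bytes are D5 8F D8 7C.

D5 8F D8 7C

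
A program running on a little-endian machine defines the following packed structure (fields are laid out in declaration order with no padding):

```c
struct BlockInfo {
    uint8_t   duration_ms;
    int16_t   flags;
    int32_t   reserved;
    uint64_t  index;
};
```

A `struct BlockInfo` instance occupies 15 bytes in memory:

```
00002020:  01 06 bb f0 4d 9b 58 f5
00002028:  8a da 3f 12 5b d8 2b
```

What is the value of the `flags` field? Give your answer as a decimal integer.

`flags` follows `duration_ms` (1 byte), so it starts at byte offset 1 and occupies 2 bytes.
Bytes at offsets 1..2: 06 BB.
In little-endian order the low byte comes first in memory.
Reassemble most-significant byte first: BB 06 → 0xBB06.
Top bit is set, so as a signed 16-bit value this is 0xBB06 − 2^16 = -17658.

-17658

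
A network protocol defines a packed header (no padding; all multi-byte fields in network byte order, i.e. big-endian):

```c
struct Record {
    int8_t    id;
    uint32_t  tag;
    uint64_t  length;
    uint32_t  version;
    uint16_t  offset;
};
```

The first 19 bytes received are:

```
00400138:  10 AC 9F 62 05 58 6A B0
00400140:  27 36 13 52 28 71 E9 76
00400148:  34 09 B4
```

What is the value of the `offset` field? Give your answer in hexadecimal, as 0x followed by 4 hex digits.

`offset` follows `id` (1 B), `tag` (4 B), `length` (8 B), `version` (4 B), so it starts at offset 1 + 4 + 8 + 4 = 17 and occupies 2 bytes.
Bytes at offsets 17..18: 09 B4.
Big-endian: lowest address holds the most-significant byte.
The bytes are already most-significant first: 0x09B4.

0x09B4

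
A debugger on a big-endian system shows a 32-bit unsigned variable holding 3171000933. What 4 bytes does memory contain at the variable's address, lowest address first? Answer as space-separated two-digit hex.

3171000933 in hexadecimal, padded to 32 bits, is 0xBD01A265.
Split into bytes (most-significant first): BD 01 A2 65.
Big-endian: lowest address holds the most-significant byte.
So the memory order matches the most-significant-first order: BD 01 A2 65.

BD 01 A2 65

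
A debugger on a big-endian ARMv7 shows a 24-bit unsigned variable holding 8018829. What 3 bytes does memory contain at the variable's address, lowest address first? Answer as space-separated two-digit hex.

8018829 in hexadecimal, padded to 24 bits, is 0x7A5B8D.
Split into bytes (most-significant first): 7A 5B 8D.
In big-endian order the high byte comes first in memory.
So the memory order matches the most-significant-first order: 7A 5B 8D.

7A 5B 8D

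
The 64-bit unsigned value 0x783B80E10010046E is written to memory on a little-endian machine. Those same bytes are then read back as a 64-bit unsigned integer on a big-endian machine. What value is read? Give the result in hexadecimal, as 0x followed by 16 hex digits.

Stored little-endian, the bytes at ascending addresses are 6E 04 10 00 E1 80 3B 78.
Read back as big-endian, the last byte is least significant, giving 0x6E041000E1803B78.

0x6E041000E1803B78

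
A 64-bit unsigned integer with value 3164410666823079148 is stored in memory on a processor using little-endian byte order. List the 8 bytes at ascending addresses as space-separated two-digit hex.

EC 54 72 57 BC 3E EA 2B

3164410666823079148 in hexadecimal, padded to 64 bits, is 0x2BEA3EBC577254EC.
Split into bytes (most-significant first): 2B EA 3E BC 57 72 54 EC.
In little-endian order the low byte comes first in memory.
So at ascending addresses the bytes are EC 54 72 57 BC 3E EA 2B.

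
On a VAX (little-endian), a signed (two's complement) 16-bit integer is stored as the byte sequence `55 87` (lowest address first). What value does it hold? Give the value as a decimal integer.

-30891

Little-endian stores the least-significant byte at the lowest address.
Reassemble most-significant byte first: 87 55 → 0x8755.
Top bit is set, so as a signed 16-bit value this is 0x8755 − 2^16 = -30891.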